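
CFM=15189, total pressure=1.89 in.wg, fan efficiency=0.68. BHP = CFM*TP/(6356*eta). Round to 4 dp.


BHP = 15189 * 1.89 / (6356 * 0.68) = 6.6420 hp

6.6420 hp


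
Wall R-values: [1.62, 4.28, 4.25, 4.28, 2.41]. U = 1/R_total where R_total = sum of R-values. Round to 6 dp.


R_total = 1.62 + 4.28 + 4.25 + 4.28 + 2.41 = 16.84
U = 1/16.84 = 0.059382

0.059382


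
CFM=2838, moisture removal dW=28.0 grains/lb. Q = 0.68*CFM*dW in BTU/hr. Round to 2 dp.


Q = 0.68 * 2838 * 28.0 = 54035.52 BTU/hr

54035.52 BTU/hr


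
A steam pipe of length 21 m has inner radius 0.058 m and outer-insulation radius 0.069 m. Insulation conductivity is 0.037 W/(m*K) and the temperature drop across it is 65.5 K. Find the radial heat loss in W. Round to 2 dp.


Q = 2*pi*0.037*21*65.5/ln(0.069/0.058) = 1841.34 W

1841.34 W


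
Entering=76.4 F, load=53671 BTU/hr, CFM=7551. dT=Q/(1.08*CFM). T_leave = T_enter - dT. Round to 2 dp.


dT = 53671/(1.08*7551) = 6.5813
T_leave = 76.4 - 6.5813 = 69.82 F

69.82 F


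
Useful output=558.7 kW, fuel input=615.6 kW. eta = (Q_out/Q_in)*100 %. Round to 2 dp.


eta = (558.7/615.6)*100 = 90.76 %

90.76 %


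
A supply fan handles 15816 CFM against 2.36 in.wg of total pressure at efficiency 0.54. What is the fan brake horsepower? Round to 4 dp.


BHP = 15816 * 2.36 / (6356 * 0.54) = 10.8750 hp

10.8750 hp


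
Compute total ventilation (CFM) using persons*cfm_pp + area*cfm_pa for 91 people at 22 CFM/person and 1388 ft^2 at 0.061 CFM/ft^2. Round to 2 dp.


Total = 91*22 + 1388*0.061 = 2086.67 CFM

2086.67 CFM


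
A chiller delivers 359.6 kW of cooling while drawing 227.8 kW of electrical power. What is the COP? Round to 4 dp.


COP = 359.6 / 227.8 = 1.5786

1.5786


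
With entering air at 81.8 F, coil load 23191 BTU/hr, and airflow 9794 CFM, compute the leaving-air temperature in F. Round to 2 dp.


dT = 23191/(1.08*9794) = 2.1925
T_leave = 81.8 - 2.1925 = 79.61 F

79.61 F


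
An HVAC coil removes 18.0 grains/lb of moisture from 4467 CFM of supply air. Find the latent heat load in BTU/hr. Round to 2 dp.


Q = 0.68 * 4467 * 18.0 = 54676.08 BTU/hr

54676.08 BTU/hr


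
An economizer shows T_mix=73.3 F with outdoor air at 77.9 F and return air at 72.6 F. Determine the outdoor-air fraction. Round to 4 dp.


frac = (73.3 - 72.6) / (77.9 - 72.6) = 0.1321

0.1321


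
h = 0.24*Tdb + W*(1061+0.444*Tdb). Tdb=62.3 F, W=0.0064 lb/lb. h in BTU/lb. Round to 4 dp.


h = 0.24*62.3 + 0.0064*(1061+0.444*62.3) = 21.9194 BTU/lb

21.9194 BTU/lb


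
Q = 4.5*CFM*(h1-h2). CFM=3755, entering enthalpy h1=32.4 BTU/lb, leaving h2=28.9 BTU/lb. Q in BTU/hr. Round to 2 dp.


Q = 4.5 * 3755 * (32.4 - 28.9) = 59141.25 BTU/hr

59141.25 BTU/hr


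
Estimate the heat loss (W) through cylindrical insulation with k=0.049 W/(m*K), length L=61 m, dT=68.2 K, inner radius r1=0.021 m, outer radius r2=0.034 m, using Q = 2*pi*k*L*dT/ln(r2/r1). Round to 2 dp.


Q = 2*pi*0.049*61*68.2/ln(0.034/0.021) = 2658.21 W

2658.21 W


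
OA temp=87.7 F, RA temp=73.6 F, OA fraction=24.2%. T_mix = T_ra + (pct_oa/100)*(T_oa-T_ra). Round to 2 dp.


T_mix = 73.6 + (24.2/100)*(87.7-73.6) = 77.01 F

77.01 F


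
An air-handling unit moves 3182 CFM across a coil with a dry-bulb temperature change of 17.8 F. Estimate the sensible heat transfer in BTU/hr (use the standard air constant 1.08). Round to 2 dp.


Q = 1.08 * 3182 * 17.8 = 61170.77 BTU/hr

61170.77 BTU/hr


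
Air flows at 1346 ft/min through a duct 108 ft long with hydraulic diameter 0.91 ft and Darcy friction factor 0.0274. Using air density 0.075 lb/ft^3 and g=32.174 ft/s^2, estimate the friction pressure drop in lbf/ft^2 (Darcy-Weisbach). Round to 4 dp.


v_fps = 1346/60 = 22.4333 ft/s
dp = 0.0274*(108/0.91)*0.075*22.4333^2/(2*32.174) = 1.9074 lbf/ft^2

1.9074 lbf/ft^2


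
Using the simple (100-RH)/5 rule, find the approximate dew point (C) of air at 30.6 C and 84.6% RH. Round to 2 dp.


Td = 30.6 - (100-84.6)/5 = 27.52 C

27.52 C


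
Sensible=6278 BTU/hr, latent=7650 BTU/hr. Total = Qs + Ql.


Qt = 6278 + 7650 = 13928 BTU/hr

13928 BTU/hr


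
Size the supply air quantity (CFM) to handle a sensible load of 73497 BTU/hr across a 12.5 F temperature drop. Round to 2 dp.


CFM = 73497 / (1.08 * 12.5) = 5444.22

5444.22 CFM


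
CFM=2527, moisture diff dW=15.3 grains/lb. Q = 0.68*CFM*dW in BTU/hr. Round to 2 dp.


Q = 0.68 * 2527 * 15.3 = 26290.91 BTU/hr

26290.91 BTU/hr


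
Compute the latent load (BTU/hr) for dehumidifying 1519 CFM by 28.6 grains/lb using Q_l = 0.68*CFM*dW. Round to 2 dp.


Q = 0.68 * 1519 * 28.6 = 29541.51 BTU/hr

29541.51 BTU/hr


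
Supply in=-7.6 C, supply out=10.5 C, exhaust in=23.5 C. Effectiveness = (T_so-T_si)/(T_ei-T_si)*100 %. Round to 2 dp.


eff = (10.5-(-7.6))/(23.5-(-7.6))*100 = 58.20 %

58.20 %


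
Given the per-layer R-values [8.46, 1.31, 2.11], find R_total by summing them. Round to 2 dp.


R_total = 8.46 + 1.31 + 2.11 = 11.88

11.88


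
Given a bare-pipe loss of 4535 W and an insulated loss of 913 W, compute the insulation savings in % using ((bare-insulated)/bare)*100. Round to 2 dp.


Savings = ((4535-913)/4535)*100 = 79.87 %

79.87 %


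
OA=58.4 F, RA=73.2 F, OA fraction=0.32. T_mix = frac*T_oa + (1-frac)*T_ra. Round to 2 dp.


T_mix = 0.32*58.4 + 0.68*73.2 = 68.46 F

68.46 F


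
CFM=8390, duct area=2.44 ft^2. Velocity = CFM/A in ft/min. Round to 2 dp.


V = 8390 / 2.44 = 3438.52 ft/min

3438.52 ft/min


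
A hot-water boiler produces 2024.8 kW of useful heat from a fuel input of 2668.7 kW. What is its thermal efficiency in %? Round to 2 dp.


eta = (2024.8/2668.7)*100 = 75.87 %

75.87 %


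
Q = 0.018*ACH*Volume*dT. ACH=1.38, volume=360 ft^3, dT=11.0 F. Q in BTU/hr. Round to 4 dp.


Q = 0.018 * 1.38 * 360 * 11.0 = 98.3664 BTU/hr

98.3664 BTU/hr


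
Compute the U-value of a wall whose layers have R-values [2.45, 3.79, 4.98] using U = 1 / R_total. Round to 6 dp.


R_total = 2.45 + 3.79 + 4.98 = 11.22
U = 1/11.22 = 0.089127

0.089127


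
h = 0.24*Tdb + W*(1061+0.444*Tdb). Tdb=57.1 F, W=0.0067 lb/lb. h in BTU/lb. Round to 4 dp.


h = 0.24*57.1 + 0.0067*(1061+0.444*57.1) = 20.9826 BTU/lb

20.9826 BTU/lb


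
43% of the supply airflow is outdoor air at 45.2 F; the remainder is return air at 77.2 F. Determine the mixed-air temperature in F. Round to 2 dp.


T_mix = 0.43*45.2 + 0.57*77.2 = 63.44 F

63.44 F


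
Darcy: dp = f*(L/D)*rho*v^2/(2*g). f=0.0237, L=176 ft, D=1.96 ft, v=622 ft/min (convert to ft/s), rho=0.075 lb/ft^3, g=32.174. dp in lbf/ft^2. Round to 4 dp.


v_fps = 622/60 = 10.3667 ft/s
dp = 0.0237*(176/1.96)*0.075*10.3667^2/(2*32.174) = 0.2666 lbf/ft^2

0.2666 lbf/ft^2


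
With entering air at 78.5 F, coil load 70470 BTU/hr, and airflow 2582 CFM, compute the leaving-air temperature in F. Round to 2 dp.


dT = 70470/(1.08*2582) = 25.2711
T_leave = 78.5 - 25.2711 = 53.23 F

53.23 F


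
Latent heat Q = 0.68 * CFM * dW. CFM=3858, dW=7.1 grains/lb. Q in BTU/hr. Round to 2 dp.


Q = 0.68 * 3858 * 7.1 = 18626.42 BTU/hr

18626.42 BTU/hr


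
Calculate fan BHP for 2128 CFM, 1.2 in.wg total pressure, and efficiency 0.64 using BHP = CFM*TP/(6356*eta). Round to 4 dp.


BHP = 2128 * 1.2 / (6356 * 0.64) = 0.6278 hp

0.6278 hp


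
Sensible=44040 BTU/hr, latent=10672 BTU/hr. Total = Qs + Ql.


Qt = 44040 + 10672 = 54712 BTU/hr

54712 BTU/hr


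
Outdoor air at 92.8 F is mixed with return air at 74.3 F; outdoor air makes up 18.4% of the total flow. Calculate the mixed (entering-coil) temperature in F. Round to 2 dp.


T_mix = 74.3 + (18.4/100)*(92.8-74.3) = 77.70 F

77.70 F


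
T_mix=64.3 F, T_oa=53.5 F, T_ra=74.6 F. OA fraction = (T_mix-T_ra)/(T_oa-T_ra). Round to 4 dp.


frac = (64.3 - 74.6) / (53.5 - 74.6) = 0.4882

0.4882


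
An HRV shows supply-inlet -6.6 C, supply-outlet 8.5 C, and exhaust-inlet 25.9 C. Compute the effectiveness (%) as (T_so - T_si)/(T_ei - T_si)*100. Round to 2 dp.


eff = (8.5-(-6.6))/(25.9-(-6.6))*100 = 46.46 %

46.46 %


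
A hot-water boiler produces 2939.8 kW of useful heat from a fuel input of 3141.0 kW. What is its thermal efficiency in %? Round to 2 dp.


eta = (2939.8/3141.0)*100 = 93.59 %

93.59 %


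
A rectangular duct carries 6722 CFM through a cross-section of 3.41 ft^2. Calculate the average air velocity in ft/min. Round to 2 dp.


V = 6722 / 3.41 = 1971.26 ft/min

1971.26 ft/min


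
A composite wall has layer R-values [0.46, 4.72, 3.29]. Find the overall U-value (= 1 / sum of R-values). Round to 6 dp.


R_total = 0.46 + 4.72 + 3.29 = 8.47
U = 1/8.47 = 0.118064

0.118064


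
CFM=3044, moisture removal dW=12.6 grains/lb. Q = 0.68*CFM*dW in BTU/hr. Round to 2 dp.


Q = 0.68 * 3044 * 12.6 = 26080.99 BTU/hr

26080.99 BTU/hr


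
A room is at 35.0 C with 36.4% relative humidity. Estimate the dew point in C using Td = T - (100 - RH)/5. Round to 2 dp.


Td = 35.0 - (100-36.4)/5 = 22.28 C

22.28 C


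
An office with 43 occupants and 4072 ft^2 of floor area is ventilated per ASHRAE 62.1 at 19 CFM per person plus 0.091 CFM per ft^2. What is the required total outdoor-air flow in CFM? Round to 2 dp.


Total = 43*19 + 4072*0.091 = 1187.55 CFM

1187.55 CFM


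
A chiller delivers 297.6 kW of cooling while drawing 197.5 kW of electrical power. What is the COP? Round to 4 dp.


COP = 297.6 / 197.5 = 1.5068

1.5068


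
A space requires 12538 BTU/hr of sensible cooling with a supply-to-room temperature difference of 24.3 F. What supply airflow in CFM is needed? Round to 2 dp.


CFM = 12538 / (1.08 * 24.3) = 477.75

477.75 CFM


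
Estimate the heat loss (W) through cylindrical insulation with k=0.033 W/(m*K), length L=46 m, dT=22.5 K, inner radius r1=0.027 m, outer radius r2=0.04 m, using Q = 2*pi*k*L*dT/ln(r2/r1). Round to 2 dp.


Q = 2*pi*0.033*46*22.5/ln(0.04/0.027) = 546.00 W

546.00 W


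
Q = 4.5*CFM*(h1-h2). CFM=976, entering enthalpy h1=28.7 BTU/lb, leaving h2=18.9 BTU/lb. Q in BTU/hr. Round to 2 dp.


Q = 4.5 * 976 * (28.7 - 18.9) = 43041.60 BTU/hr

43041.60 BTU/hr


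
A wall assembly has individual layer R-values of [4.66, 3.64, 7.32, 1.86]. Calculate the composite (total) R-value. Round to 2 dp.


R_total = 4.66 + 3.64 + 7.32 + 1.86 = 17.48

17.48


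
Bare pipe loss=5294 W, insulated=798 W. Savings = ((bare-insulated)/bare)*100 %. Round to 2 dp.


Savings = ((5294-798)/5294)*100 = 84.93 %

84.93 %


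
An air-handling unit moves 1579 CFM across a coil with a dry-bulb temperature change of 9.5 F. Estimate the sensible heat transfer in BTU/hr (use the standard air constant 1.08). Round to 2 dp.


Q = 1.08 * 1579 * 9.5 = 16200.54 BTU/hr

16200.54 BTU/hr


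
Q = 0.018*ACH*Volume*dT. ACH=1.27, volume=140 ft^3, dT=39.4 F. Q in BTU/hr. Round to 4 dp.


Q = 0.018 * 1.27 * 140 * 39.4 = 126.0958 BTU/hr

126.0958 BTU/hr


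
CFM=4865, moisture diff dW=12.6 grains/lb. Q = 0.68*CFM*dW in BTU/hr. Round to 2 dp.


Q = 0.68 * 4865 * 12.6 = 41683.32 BTU/hr

41683.32 BTU/hr


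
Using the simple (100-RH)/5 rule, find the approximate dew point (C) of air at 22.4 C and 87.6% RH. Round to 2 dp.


Td = 22.4 - (100-87.6)/5 = 19.92 C

19.92 C


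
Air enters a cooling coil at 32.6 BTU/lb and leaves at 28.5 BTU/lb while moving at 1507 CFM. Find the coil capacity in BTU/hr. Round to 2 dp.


Q = 4.5 * 1507 * (32.6 - 28.5) = 27804.15 BTU/hr

27804.15 BTU/hr


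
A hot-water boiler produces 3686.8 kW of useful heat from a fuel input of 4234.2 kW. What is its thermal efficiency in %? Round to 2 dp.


eta = (3686.8/4234.2)*100 = 87.07 %

87.07 %


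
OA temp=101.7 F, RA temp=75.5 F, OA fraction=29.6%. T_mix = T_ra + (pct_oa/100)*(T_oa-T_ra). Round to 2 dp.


T_mix = 75.5 + (29.6/100)*(101.7-75.5) = 83.26 F

83.26 F


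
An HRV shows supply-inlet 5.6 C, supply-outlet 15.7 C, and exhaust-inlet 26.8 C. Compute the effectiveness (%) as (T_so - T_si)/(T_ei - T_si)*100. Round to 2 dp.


eff = (15.7-5.6)/(26.8-5.6)*100 = 47.64 %

47.64 %


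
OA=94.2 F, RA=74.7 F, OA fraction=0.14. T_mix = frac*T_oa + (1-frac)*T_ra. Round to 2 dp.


T_mix = 0.14*94.2 + 0.86*74.7 = 77.43 F

77.43 F


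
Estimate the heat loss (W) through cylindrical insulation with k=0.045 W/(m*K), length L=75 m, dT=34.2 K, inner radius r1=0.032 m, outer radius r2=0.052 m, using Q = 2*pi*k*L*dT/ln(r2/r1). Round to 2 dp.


Q = 2*pi*0.045*75*34.2/ln(0.052/0.032) = 1493.77 W

1493.77 W


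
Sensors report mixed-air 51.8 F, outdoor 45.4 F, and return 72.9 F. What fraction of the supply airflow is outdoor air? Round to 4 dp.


frac = (51.8 - 72.9) / (45.4 - 72.9) = 0.7673

0.7673


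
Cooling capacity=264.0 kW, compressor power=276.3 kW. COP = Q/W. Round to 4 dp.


COP = 264.0 / 276.3 = 0.9555

0.9555


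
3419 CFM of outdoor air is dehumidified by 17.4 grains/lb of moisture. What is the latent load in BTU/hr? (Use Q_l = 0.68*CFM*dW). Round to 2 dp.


Q = 0.68 * 3419 * 17.4 = 40453.61 BTU/hr

40453.61 BTU/hr


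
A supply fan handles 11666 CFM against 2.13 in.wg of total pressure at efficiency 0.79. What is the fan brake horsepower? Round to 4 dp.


BHP = 11666 * 2.13 / (6356 * 0.79) = 4.9487 hp

4.9487 hp


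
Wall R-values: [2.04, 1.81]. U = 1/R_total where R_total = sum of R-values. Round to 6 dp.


R_total = 2.04 + 1.81 = 3.85
U = 1/3.85 = 0.259740

0.259740


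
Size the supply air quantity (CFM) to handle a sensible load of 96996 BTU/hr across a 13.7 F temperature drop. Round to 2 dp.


CFM = 96996 / (1.08 * 13.7) = 6555.56

6555.56 CFM


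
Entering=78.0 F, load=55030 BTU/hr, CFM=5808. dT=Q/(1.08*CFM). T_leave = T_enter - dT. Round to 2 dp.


dT = 55030/(1.08*5808) = 8.7730
T_leave = 78.0 - 8.7730 = 69.23 F

69.23 F


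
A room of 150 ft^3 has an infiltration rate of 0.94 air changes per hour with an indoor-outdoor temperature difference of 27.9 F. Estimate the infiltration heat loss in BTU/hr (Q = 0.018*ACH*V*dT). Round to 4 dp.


Q = 0.018 * 0.94 * 150 * 27.9 = 70.8102 BTU/hr

70.8102 BTU/hr


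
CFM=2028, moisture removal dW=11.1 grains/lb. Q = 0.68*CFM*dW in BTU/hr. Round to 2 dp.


Q = 0.68 * 2028 * 11.1 = 15307.34 BTU/hr

15307.34 BTU/hr


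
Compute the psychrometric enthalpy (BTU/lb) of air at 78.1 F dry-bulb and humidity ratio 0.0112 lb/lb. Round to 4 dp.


h = 0.24*78.1 + 0.0112*(1061+0.444*78.1) = 31.0156 BTU/lb

31.0156 BTU/lb


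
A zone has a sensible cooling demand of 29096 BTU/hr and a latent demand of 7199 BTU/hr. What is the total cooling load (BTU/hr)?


Qt = 29096 + 7199 = 36295 BTU/hr

36295 BTU/hr


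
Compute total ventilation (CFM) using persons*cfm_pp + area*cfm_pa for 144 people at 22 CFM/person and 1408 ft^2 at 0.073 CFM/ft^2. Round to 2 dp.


Total = 144*22 + 1408*0.073 = 3270.78 CFM

3270.78 CFM


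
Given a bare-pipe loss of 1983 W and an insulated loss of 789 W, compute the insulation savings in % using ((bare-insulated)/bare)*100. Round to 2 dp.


Savings = ((1983-789)/1983)*100 = 60.21 %

60.21 %


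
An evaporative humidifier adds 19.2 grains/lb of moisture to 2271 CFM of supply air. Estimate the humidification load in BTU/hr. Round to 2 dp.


Q = 0.68 * 2271 * 19.2 = 29650.18 BTU/hr

29650.18 BTU/hr


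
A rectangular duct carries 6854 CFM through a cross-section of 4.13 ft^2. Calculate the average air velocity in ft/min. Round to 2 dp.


V = 6854 / 4.13 = 1659.56 ft/min

1659.56 ft/min


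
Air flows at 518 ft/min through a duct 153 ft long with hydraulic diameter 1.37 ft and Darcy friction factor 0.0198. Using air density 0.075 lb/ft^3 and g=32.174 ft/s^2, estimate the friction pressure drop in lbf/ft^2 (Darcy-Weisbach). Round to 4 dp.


v_fps = 518/60 = 8.6333 ft/s
dp = 0.0198*(153/1.37)*0.075*8.6333^2/(2*32.174) = 0.1921 lbf/ft^2

0.1921 lbf/ft^2


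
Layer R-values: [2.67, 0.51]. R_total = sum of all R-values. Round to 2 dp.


R_total = 2.67 + 0.51 = 3.18

3.18


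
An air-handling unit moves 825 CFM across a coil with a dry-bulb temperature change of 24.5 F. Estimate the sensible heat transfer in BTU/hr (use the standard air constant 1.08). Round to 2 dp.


Q = 1.08 * 825 * 24.5 = 21829.50 BTU/hr

21829.50 BTU/hr


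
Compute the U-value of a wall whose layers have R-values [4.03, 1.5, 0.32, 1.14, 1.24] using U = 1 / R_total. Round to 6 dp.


R_total = 4.03 + 1.5 + 0.32 + 1.14 + 1.24 = 8.23
U = 1/8.23 = 0.121507

0.121507


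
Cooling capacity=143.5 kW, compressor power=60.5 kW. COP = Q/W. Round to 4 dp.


COP = 143.5 / 60.5 = 2.3719

2.3719


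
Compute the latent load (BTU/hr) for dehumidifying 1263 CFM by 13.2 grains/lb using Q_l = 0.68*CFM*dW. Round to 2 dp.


Q = 0.68 * 1263 * 13.2 = 11336.69 BTU/hr

11336.69 BTU/hr


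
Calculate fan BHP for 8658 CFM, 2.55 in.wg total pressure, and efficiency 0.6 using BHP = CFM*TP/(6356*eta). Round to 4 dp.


BHP = 8658 * 2.55 / (6356 * 0.6) = 5.7893 hp

5.7893 hp


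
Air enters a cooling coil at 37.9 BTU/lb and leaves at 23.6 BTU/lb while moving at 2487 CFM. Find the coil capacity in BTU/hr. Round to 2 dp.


Q = 4.5 * 2487 * (37.9 - 23.6) = 160038.45 BTU/hr

160038.45 BTU/hr


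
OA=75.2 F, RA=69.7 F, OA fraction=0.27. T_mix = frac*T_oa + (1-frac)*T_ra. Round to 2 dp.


T_mix = 0.27*75.2 + 0.73*69.7 = 71.19 F

71.19 F


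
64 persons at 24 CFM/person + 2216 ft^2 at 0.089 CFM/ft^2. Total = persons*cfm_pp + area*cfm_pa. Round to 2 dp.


Total = 64*24 + 2216*0.089 = 1733.22 CFM

1733.22 CFM


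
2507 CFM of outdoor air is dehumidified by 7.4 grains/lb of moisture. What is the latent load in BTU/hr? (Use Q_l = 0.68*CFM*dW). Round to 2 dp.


Q = 0.68 * 2507 * 7.4 = 12615.22 BTU/hr

12615.22 BTU/hr


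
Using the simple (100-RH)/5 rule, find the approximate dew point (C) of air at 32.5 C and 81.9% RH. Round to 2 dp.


Td = 32.5 - (100-81.9)/5 = 28.88 C

28.88 C


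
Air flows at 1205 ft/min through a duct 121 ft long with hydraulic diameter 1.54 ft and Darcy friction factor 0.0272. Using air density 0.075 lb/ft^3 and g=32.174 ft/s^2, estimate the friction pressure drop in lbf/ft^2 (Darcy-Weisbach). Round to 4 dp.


v_fps = 1205/60 = 20.0833 ft/s
dp = 0.0272*(121/1.54)*0.075*20.0833^2/(2*32.174) = 1.0047 lbf/ft^2

1.0047 lbf/ft^2


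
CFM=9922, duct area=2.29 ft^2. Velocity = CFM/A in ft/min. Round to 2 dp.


V = 9922 / 2.29 = 4332.75 ft/min

4332.75 ft/min


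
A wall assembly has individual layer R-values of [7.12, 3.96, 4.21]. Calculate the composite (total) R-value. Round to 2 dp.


R_total = 7.12 + 3.96 + 4.21 = 15.29

15.29


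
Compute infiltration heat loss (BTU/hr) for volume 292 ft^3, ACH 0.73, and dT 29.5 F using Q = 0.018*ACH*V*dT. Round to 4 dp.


Q = 0.018 * 0.73 * 292 * 29.5 = 113.1880 BTU/hr

113.1880 BTU/hr


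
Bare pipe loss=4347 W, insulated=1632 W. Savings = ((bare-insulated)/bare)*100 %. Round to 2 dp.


Savings = ((4347-1632)/4347)*100 = 62.46 %

62.46 %


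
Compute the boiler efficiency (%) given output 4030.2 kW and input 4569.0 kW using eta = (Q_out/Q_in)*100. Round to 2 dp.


eta = (4030.2/4569.0)*100 = 88.21 %

88.21 %


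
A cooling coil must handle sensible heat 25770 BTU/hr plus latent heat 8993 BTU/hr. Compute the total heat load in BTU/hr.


Qt = 25770 + 8993 = 34763 BTU/hr

34763 BTU/hr


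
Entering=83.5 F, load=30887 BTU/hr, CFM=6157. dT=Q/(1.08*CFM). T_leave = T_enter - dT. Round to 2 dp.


dT = 30887/(1.08*6157) = 4.6450
T_leave = 83.5 - 4.6450 = 78.86 F

78.86 F


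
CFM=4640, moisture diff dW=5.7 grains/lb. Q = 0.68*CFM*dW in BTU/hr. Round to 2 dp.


Q = 0.68 * 4640 * 5.7 = 17984.64 BTU/hr

17984.64 BTU/hr


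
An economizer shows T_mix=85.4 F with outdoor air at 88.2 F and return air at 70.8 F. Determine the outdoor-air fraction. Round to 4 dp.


frac = (85.4 - 70.8) / (88.2 - 70.8) = 0.8391

0.8391


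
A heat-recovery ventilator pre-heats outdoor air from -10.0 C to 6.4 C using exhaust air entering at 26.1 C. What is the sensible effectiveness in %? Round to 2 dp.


eff = (6.4-(-10.0))/(26.1-(-10.0))*100 = 45.43 %

45.43 %


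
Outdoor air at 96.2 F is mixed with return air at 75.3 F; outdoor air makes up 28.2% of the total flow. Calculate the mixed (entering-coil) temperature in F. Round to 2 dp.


T_mix = 75.3 + (28.2/100)*(96.2-75.3) = 81.19 F

81.19 F


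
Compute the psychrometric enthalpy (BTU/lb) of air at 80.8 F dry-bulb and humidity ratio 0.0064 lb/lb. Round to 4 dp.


h = 0.24*80.8 + 0.0064*(1061+0.444*80.8) = 26.4120 BTU/lb

26.4120 BTU/lb


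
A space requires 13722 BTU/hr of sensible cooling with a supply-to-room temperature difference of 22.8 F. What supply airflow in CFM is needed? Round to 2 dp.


CFM = 13722 / (1.08 * 22.8) = 557.26

557.26 CFM


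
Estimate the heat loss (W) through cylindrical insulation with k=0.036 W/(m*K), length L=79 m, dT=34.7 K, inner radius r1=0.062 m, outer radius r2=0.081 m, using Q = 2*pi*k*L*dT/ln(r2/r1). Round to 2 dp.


Q = 2*pi*0.036*79*34.7/ln(0.081/0.062) = 2319.62 W

2319.62 W


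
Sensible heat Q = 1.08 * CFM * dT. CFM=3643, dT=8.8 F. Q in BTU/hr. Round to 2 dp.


Q = 1.08 * 3643 * 8.8 = 34623.07 BTU/hr

34623.07 BTU/hr


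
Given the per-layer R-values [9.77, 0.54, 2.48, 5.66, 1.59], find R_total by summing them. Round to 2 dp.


R_total = 9.77 + 0.54 + 2.48 + 5.66 + 1.59 = 20.04

20.04


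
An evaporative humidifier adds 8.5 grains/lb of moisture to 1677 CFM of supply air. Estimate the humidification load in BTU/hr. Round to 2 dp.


Q = 0.68 * 1677 * 8.5 = 9693.06 BTU/hr

9693.06 BTU/hr


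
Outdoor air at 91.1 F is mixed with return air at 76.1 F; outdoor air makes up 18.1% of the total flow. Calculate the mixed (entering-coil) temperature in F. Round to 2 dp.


T_mix = 76.1 + (18.1/100)*(91.1-76.1) = 78.82 F

78.82 F


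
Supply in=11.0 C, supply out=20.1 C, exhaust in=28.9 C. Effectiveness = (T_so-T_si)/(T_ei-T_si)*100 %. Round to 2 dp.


eff = (20.1-11.0)/(28.9-11.0)*100 = 50.84 %

50.84 %


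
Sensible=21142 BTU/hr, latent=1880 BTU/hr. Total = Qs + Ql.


Qt = 21142 + 1880 = 23022 BTU/hr

23022 BTU/hr


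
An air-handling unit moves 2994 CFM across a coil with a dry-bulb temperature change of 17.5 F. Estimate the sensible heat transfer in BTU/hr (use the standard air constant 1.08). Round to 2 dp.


Q = 1.08 * 2994 * 17.5 = 56586.60 BTU/hr

56586.60 BTU/hr


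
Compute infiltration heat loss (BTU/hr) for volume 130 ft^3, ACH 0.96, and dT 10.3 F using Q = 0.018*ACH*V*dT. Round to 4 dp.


Q = 0.018 * 0.96 * 130 * 10.3 = 23.1379 BTU/hr

23.1379 BTU/hr


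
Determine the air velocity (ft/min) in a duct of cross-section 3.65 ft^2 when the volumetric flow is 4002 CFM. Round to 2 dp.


V = 4002 / 3.65 = 1096.44 ft/min

1096.44 ft/min


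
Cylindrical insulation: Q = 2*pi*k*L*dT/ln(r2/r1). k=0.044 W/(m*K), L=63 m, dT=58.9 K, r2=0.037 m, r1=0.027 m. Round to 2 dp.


Q = 2*pi*0.044*63*58.9/ln(0.037/0.027) = 3255.86 W

3255.86 W


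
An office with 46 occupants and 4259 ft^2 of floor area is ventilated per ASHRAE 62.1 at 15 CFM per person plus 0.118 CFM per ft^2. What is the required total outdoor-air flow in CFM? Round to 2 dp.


Total = 46*15 + 4259*0.118 = 1192.56 CFM

1192.56 CFM


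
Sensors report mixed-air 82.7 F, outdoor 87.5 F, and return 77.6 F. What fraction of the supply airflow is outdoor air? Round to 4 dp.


frac = (82.7 - 77.6) / (87.5 - 77.6) = 0.5152

0.5152


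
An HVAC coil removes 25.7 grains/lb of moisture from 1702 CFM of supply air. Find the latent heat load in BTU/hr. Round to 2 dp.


Q = 0.68 * 1702 * 25.7 = 29744.15 BTU/hr

29744.15 BTU/hr


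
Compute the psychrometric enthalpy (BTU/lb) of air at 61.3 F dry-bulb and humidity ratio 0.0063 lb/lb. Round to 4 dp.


h = 0.24*61.3 + 0.0063*(1061+0.444*61.3) = 21.5678 BTU/lb

21.5678 BTU/lb


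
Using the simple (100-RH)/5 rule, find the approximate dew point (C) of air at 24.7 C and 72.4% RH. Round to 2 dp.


Td = 24.7 - (100-72.4)/5 = 19.18 C

19.18 C


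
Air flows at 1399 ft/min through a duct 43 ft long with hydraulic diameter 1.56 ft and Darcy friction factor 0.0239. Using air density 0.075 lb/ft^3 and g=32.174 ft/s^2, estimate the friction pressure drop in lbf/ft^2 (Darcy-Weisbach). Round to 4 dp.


v_fps = 1399/60 = 23.3167 ft/s
dp = 0.0239*(43/1.56)*0.075*23.3167^2/(2*32.174) = 0.4174 lbf/ft^2

0.4174 lbf/ft^2


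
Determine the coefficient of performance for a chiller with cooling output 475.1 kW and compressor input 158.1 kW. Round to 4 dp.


COP = 475.1 / 158.1 = 3.0051

3.0051


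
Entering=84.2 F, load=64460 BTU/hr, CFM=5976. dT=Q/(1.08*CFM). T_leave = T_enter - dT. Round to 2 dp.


dT = 64460/(1.08*5976) = 9.9875
T_leave = 84.2 - 9.9875 = 74.21 F

74.21 F


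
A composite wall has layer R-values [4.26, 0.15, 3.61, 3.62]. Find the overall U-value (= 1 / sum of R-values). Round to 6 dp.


R_total = 4.26 + 0.15 + 3.61 + 3.62 = 11.64
U = 1/11.64 = 0.085911

0.085911


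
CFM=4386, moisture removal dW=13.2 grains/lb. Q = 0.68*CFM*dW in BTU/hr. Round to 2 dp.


Q = 0.68 * 4386 * 13.2 = 39368.74 BTU/hr

39368.74 BTU/hr


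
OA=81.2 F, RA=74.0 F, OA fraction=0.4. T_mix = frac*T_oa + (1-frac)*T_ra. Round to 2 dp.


T_mix = 0.4*81.2 + 0.6*74.0 = 76.88 F

76.88 F


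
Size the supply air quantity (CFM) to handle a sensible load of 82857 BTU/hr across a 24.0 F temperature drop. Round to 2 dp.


CFM = 82857 / (1.08 * 24.0) = 3196.64

3196.64 CFM


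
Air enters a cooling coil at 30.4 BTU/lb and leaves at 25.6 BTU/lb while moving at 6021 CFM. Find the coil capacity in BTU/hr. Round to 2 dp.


Q = 4.5 * 6021 * (30.4 - 25.6) = 130053.60 BTU/hr

130053.60 BTU/hr


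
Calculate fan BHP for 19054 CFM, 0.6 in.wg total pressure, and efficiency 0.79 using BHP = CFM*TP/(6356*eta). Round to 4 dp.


BHP = 19054 * 0.6 / (6356 * 0.79) = 2.2768 hp

2.2768 hp


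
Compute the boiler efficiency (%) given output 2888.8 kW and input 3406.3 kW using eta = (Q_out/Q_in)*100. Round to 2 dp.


eta = (2888.8/3406.3)*100 = 84.81 %

84.81 %


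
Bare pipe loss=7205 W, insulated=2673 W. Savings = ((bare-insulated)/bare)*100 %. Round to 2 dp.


Savings = ((7205-2673)/7205)*100 = 62.90 %

62.90 %


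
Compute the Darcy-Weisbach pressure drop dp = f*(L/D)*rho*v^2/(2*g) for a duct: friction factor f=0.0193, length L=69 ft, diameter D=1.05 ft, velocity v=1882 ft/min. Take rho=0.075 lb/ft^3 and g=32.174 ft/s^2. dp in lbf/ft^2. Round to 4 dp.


v_fps = 1882/60 = 31.3667 ft/s
dp = 0.0193*(69/1.05)*0.075*31.3667^2/(2*32.174) = 1.4544 lbf/ft^2

1.4544 lbf/ft^2


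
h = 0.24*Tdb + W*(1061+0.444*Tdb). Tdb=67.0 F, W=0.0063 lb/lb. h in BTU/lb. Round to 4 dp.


h = 0.24*67.0 + 0.0063*(1061+0.444*67.0) = 22.9517 BTU/lb

22.9517 BTU/lb


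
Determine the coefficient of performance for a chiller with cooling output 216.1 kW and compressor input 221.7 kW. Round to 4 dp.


COP = 216.1 / 221.7 = 0.9747

0.9747


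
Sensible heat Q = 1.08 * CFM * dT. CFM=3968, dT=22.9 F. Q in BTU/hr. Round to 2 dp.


Q = 1.08 * 3968 * 22.9 = 98136.58 BTU/hr

98136.58 BTU/hr


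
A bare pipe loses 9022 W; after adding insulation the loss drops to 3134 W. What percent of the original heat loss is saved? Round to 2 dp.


Savings = ((9022-3134)/9022)*100 = 65.26 %

65.26 %


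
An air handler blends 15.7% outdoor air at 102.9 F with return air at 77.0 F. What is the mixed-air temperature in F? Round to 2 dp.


T_mix = 77.0 + (15.7/100)*(102.9-77.0) = 81.07 F

81.07 F


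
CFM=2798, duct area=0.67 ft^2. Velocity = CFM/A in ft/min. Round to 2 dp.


V = 2798 / 0.67 = 4176.12 ft/min

4176.12 ft/min


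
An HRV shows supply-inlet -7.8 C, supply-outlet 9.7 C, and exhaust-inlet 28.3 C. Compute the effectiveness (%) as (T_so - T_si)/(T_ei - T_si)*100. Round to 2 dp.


eff = (9.7-(-7.8))/(28.3-(-7.8))*100 = 48.48 %

48.48 %


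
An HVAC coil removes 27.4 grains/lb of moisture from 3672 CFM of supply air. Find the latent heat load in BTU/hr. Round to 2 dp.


Q = 0.68 * 3672 * 27.4 = 68416.70 BTU/hr

68416.70 BTU/hr


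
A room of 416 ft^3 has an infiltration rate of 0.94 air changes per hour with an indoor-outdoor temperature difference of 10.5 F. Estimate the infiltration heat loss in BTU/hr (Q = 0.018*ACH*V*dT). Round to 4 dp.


Q = 0.018 * 0.94 * 416 * 10.5 = 73.9066 BTU/hr

73.9066 BTU/hr


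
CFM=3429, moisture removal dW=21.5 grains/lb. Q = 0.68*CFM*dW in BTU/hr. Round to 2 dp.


Q = 0.68 * 3429 * 21.5 = 50131.98 BTU/hr

50131.98 BTU/hr


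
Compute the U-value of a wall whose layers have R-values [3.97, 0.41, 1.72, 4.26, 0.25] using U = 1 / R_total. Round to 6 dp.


R_total = 3.97 + 0.41 + 1.72 + 4.26 + 0.25 = 10.61
U = 1/10.61 = 0.094251

0.094251


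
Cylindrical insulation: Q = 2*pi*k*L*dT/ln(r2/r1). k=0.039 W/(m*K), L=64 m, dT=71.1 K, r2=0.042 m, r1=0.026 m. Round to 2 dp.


Q = 2*pi*0.039*64*71.1/ln(0.042/0.026) = 2325.09 W

2325.09 W


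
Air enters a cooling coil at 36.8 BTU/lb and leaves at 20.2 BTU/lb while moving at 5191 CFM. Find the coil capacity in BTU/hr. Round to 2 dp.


Q = 4.5 * 5191 * (36.8 - 20.2) = 387767.70 BTU/hr

387767.70 BTU/hr


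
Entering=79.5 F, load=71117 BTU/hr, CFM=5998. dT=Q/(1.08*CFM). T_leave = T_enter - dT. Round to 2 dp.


dT = 71117/(1.08*5998) = 10.9785
T_leave = 79.5 - 10.9785 = 68.52 F

68.52 F


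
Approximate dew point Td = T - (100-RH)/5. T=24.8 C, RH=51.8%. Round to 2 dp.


Td = 24.8 - (100-51.8)/5 = 15.16 C

15.16 C


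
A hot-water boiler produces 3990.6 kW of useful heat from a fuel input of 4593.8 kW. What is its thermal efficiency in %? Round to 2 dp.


eta = (3990.6/4593.8)*100 = 86.87 %

86.87 %


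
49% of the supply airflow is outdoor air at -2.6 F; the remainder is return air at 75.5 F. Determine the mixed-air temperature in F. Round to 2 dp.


T_mix = 0.49*(-2.6) + 0.51*75.5 = 37.23 F

37.23 F


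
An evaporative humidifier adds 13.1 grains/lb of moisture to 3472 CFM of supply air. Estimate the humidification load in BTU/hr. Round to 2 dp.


Q = 0.68 * 3472 * 13.1 = 30928.58 BTU/hr

30928.58 BTU/hr


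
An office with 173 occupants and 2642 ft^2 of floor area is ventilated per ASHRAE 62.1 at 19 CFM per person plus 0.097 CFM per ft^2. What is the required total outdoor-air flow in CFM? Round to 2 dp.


Total = 173*19 + 2642*0.097 = 3543.27 CFM

3543.27 CFM


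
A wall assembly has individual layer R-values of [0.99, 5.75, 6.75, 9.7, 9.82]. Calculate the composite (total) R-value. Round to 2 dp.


R_total = 0.99 + 5.75 + 6.75 + 9.7 + 9.82 = 33.01

33.01


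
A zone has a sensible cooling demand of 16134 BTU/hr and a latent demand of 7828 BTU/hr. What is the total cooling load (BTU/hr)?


Qt = 16134 + 7828 = 23962 BTU/hr

23962 BTU/hr


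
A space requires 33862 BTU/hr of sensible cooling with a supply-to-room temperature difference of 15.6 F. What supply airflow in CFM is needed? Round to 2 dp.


CFM = 33862 / (1.08 * 15.6) = 2009.85

2009.85 CFM


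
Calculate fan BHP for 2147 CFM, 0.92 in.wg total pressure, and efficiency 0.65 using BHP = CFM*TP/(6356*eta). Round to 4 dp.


BHP = 2147 * 0.92 / (6356 * 0.65) = 0.4781 hp

0.4781 hp


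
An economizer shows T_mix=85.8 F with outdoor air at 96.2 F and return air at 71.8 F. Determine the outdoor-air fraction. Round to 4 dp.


frac = (85.8 - 71.8) / (96.2 - 71.8) = 0.5738

0.5738


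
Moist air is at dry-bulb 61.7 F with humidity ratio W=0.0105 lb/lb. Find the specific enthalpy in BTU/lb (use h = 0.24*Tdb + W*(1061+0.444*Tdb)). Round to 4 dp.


h = 0.24*61.7 + 0.0105*(1061+0.444*61.7) = 26.2361 BTU/lb

26.2361 BTU/lb


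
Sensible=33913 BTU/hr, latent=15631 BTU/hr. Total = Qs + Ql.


Qt = 33913 + 15631 = 49544 BTU/hr

49544 BTU/hr


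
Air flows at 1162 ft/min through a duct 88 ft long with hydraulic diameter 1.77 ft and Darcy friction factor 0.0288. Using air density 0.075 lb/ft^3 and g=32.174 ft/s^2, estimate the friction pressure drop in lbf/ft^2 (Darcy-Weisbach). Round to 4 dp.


v_fps = 1162/60 = 19.3667 ft/s
dp = 0.0288*(88/1.77)*0.075*19.3667^2/(2*32.174) = 0.6259 lbf/ft^2

0.6259 lbf/ft^2


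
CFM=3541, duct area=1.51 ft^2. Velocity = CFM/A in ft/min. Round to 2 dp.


V = 3541 / 1.51 = 2345.03 ft/min

2345.03 ft/min


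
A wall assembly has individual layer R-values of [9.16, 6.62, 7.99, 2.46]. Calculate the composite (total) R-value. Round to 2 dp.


R_total = 9.16 + 6.62 + 7.99 + 2.46 = 26.23

26.23


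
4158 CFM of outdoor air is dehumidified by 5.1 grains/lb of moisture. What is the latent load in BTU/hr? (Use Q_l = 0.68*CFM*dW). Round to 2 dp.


Q = 0.68 * 4158 * 5.1 = 14419.94 BTU/hr

14419.94 BTU/hr


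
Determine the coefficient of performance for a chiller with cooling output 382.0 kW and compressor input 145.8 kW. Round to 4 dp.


COP = 382.0 / 145.8 = 2.6200

2.6200


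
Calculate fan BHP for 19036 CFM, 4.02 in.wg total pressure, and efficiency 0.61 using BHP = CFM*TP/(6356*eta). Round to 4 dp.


BHP = 19036 * 4.02 / (6356 * 0.61) = 19.7373 hp

19.7373 hp


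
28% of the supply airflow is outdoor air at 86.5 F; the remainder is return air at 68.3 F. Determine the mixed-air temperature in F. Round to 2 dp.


T_mix = 0.28*86.5 + 0.72*68.3 = 73.40 F

73.40 F


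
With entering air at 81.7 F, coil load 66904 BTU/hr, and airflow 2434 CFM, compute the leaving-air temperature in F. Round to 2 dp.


dT = 66904/(1.08*2434) = 25.4512
T_leave = 81.7 - 25.4512 = 56.25 F

56.25 F


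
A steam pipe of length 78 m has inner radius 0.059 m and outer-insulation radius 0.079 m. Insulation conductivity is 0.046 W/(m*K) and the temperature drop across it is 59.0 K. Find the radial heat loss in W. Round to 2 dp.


Q = 2*pi*0.046*78*59.0/ln(0.079/0.059) = 4556.54 W

4556.54 W


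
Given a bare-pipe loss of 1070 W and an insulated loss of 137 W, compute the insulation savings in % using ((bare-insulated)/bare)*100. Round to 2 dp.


Savings = ((1070-137)/1070)*100 = 87.20 %

87.20 %


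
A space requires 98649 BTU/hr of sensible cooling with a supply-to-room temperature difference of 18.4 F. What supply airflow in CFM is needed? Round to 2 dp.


CFM = 98649 / (1.08 * 18.4) = 4964.22

4964.22 CFM


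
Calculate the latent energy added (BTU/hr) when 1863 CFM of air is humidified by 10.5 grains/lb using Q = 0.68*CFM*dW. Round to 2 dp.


Q = 0.68 * 1863 * 10.5 = 13301.82 BTU/hr

13301.82 BTU/hr


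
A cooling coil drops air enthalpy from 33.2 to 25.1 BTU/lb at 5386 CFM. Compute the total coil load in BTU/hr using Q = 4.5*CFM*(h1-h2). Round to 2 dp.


Q = 4.5 * 5386 * (33.2 - 25.1) = 196319.70 BTU/hr

196319.70 BTU/hr


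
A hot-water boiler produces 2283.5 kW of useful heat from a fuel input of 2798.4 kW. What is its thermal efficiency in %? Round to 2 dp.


eta = (2283.5/2798.4)*100 = 81.60 %

81.60 %


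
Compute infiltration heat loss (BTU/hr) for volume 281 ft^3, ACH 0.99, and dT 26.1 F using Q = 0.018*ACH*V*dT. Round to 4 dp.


Q = 0.018 * 0.99 * 281 * 26.1 = 130.6937 BTU/hr

130.6937 BTU/hr


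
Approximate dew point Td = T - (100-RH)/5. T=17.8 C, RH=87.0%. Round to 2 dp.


Td = 17.8 - (100-87.0)/5 = 15.20 C

15.20 C


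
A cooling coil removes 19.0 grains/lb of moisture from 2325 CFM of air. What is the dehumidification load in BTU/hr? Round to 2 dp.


Q = 0.68 * 2325 * 19.0 = 30039.00 BTU/hr

30039.00 BTU/hr


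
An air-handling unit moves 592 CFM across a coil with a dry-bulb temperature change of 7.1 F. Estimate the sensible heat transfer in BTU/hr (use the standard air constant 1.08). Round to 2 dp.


Q = 1.08 * 592 * 7.1 = 4539.46 BTU/hr

4539.46 BTU/hr


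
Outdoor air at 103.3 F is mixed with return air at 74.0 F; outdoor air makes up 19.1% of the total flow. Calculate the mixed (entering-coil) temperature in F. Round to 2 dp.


T_mix = 74.0 + (19.1/100)*(103.3-74.0) = 79.60 F

79.60 F


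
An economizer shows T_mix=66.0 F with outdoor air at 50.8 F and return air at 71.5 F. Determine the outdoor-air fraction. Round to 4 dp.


frac = (66.0 - 71.5) / (50.8 - 71.5) = 0.2657

0.2657


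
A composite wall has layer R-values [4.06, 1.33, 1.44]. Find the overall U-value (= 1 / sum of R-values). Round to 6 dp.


R_total = 4.06 + 1.33 + 1.44 = 6.83
U = 1/6.83 = 0.146413

0.146413


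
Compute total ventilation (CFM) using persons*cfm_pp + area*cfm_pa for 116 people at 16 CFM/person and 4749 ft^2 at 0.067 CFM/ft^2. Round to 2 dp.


Total = 116*16 + 4749*0.067 = 2174.18 CFM

2174.18 CFM


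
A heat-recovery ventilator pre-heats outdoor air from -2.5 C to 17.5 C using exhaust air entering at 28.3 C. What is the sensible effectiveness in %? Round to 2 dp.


eff = (17.5-(-2.5))/(28.3-(-2.5))*100 = 64.94 %

64.94 %


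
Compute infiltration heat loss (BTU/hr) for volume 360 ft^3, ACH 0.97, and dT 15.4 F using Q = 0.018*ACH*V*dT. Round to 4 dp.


Q = 0.018 * 0.97 * 360 * 15.4 = 96.7982 BTU/hr

96.7982 BTU/hr


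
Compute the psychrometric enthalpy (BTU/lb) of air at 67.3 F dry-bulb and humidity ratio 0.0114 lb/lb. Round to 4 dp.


h = 0.24*67.3 + 0.0114*(1061+0.444*67.3) = 28.5880 BTU/lb

28.5880 BTU/lb


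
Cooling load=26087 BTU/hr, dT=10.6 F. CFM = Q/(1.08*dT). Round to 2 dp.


CFM = 26087 / (1.08 * 10.6) = 2278.74

2278.74 CFM


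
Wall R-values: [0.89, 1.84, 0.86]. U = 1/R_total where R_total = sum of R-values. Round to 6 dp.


R_total = 0.89 + 1.84 + 0.86 = 3.59
U = 1/3.59 = 0.278552

0.278552


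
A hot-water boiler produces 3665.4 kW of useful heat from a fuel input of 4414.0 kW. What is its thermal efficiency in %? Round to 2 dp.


eta = (3665.4/4414.0)*100 = 83.04 %

83.04 %


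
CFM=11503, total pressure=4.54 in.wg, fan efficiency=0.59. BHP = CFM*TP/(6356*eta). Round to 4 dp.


BHP = 11503 * 4.54 / (6356 * 0.59) = 13.9262 hp

13.9262 hp


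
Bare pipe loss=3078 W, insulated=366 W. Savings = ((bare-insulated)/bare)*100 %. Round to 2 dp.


Savings = ((3078-366)/3078)*100 = 88.11 %

88.11 %


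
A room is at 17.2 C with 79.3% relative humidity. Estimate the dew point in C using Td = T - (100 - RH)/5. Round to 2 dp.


Td = 17.2 - (100-79.3)/5 = 13.06 C

13.06 C


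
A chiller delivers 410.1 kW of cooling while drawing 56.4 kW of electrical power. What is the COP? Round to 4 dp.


COP = 410.1 / 56.4 = 7.2713

7.2713


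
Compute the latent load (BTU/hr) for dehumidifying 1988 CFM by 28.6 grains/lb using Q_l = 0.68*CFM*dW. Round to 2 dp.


Q = 0.68 * 1988 * 28.6 = 38662.62 BTU/hr

38662.62 BTU/hr


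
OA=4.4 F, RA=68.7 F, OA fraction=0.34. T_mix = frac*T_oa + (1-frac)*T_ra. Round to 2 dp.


T_mix = 0.34*4.4 + 0.66*68.7 = 46.84 F

46.84 F


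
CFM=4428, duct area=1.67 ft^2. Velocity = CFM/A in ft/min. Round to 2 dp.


V = 4428 / 1.67 = 2651.50 ft/min

2651.50 ft/min


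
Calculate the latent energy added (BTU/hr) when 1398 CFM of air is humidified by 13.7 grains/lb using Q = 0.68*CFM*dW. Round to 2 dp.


Q = 0.68 * 1398 * 13.7 = 13023.77 BTU/hr

13023.77 BTU/hr


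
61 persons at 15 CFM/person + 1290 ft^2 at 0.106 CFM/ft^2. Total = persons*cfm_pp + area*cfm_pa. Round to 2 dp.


Total = 61*15 + 1290*0.106 = 1051.74 CFM

1051.74 CFM


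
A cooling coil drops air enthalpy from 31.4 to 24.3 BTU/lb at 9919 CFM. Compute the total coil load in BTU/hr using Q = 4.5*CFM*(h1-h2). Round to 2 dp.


Q = 4.5 * 9919 * (31.4 - 24.3) = 316912.05 BTU/hr

316912.05 BTU/hr


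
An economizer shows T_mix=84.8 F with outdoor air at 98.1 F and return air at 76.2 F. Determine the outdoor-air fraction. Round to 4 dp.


frac = (84.8 - 76.2) / (98.1 - 76.2) = 0.3927

0.3927
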